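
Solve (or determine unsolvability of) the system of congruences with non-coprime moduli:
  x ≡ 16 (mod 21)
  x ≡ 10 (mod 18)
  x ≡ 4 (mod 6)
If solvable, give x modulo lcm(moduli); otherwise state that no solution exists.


Moduli 21, 18, 6 are not pairwise coprime, so CRT works modulo lcm(m_i) when all pairwise compatibility conditions hold.
Pairwise compatibility: gcd(m_i, m_j) must divide a_i - a_j for every pair.
Merge one congruence at a time:
  Start: x ≡ 16 (mod 21).
  Combine with x ≡ 10 (mod 18): gcd(21, 18) = 3; 10 - 16 = -6, which IS divisible by 3, so compatible.
    Write x = 16 + 21·t and substitute into x ≡ 10 (mod 18): 21·t ≡ 10 − 16 = -6 (mod 18).
    Divide the congruence (and modulus) by g = 3: 7·t ≡ -2 (mod 6).
    Reduce coefficients mod 6: 1·t ≡ 4 (mod 6).
    So t ≡ 4 (mod 6).
    Then x = 16 + 21·4 = 100, valid modulo lcm(21, 18) = 126: x ≡ 100 (mod 126).
  Combine with x ≡ 4 (mod 6): gcd(126, 6) = 6; 4 - 100 = -96, which IS divisible by 6, so compatible.
    Write x = 100 + 126·t and substitute into x ≡ 4 (mod 6): 126·t ≡ 4 − 100 = -96 (mod 6).
    Divide the congruence (and modulus) by g = 6: 21·t ≡ -16 (mod 1).
    Modulo 1 every t works; take t = 0.
    Then x = 100 + 126·0 = 100, valid modulo lcm(126, 6) = 126: x ≡ 100 (mod 126).
Verify: 100 mod 21 = 16, 100 mod 18 = 10, 100 mod 6 = 4.

x ≡ 100 (mod 126).


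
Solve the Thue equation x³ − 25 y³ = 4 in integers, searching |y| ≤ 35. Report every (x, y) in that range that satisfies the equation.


The equation is x³ - 25y³ = 4. For fixed y, x³ = 25·y³ + 4, so a solution requires the RHS to be a perfect cube.
Strategy: iterate y from -35 to 35, compute RHS = 25·y³ + 4, and check whether it is a (positive or negative) perfect cube.
Check small values of y:
  y = 0: RHS = 4 is not a perfect cube.
  y = 1: RHS = 29 is not a perfect cube.
  y = -1: RHS = -21 is not a perfect cube.
  y = 2: RHS = 204 is not a perfect cube.
  y = -2: RHS = -196 is not a perfect cube.
  y = 3: RHS = 679 is not a perfect cube.
  y = -3: RHS = -671 is not a perfect cube.
Continuing the search up to |y| = 35 finds no solutions either.
No (x, y) in the scanned range satisfies the equation.

No integer solutions with |y| ≤ 35.


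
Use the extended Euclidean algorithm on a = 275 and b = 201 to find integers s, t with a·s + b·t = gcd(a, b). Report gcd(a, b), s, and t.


Euclidean algorithm on (275, 201) — divide until remainder is 0:
  275 = 1 · 201 + 74
  201 = 2 · 74 + 53
  74 = 1 · 53 + 21
  53 = 2 · 21 + 11
  21 = 1 · 11 + 10
  11 = 1 · 10 + 1
  10 = 10 · 1 + 0
gcd(275, 201) = 1.
Track Bezout coefficients alongside the remainders: start with r₀ = 275 = a·1 + b·0 (s = 1, t = 0) and r₁ = 201 = a·0 + b·1 (s = 0, t = 1); each new remainder r_{k+1} = r_{k-1} − q_k·r_k inherits s_{k+1} = s_{k-1} − q_k·s_k, t_{k+1} = t_{k-1} − q_k·t_k, so r_k = a·s_k + b·t_k at every step:
  q = 1: r = 74, s = 1 − 1·0 = 1, t = 0 − 1·1 = -1  (check: 275·1 + 201·(-1) = 74)
  q = 2: r = 53, s = 0 − 2·1 = -2, t = 1 − 2·(-1) = 3  (check: 275·(-2) + 201·3 = 53)
  q = 1: r = 21, s = 1 − 1·(-2) = 3, t = -1 − 1·3 = -4  (check: 275·3 + 201·(-4) = 21)
  q = 2: r = 11, s = -2 − 2·3 = -8, t = 3 − 2·(-4) = 11  (check: 275·(-8) + 201·11 = 11)
  q = 1: r = 10, s = 3 − 1·(-8) = 11, t = -4 − 1·11 = -15  (check: 275·11 + 201·(-15) = 10)
  q = 1: r = 1, s = -8 − 1·11 = -19, t = 11 − 1·(-15) = 26  (check: 275·(-19) + 201·26 = 1)
The row with r = 1 (the gcd) gives the Bezout coefficients s = -19, t = 26.
Result: 275 · (-19) + 201 · (26) = 1.

gcd(275, 201) = 1; s = -19, t = 26 (check: 275·(-19) + 201·26 = 1).


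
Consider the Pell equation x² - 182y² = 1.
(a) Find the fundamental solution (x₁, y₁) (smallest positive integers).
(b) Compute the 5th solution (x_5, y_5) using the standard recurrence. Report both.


Step 1: Find the fundamental solution (x₁, y₁) of x² - 182y² = 1.
  Expand √182 as a continued fraction. a₀ = ⌊√182⌋ = 13; iterate m_{k+1} = d_k·a_k − m_k, d_{k+1} = (182 − m_{k+1}²)/d_k, a_{k+1} = ⌊(a₀ + m_{k+1})/d_{k+1}⌋ (starting m₀ = 0, d₀ = 1), with convergents p_k = a_k·p_{k-1} + p_{k-2}, q_k = a_k·q_{k-1} + q_{k-2} (p₋₁ = 1, q₋₁ = 0):
  k = 0: a₀ = 13; p₀/q₀ = 13/1; p₀² − 182·q₀² = 169 − 182 = -13.
  k = 1: m = 13, d = 13, a = ⌊(13 + 13)/13⌋ = 2; p/q = (2·13 + 1)/(2·1 + 0) = 27/2; p² − 182·q² = 729 − 728 = 1.
  The first convergent with p² − 182·q² = 1 gives the fundamental solution (x₁, y₁) = (27, 2).
Step 2: Apply the recurrence (x_{n+1}, y_{n+1}) = (x₁x_n + 182y₁y_n, x₁y_n + y₁x_n) repeatedly.
  From (x_1, y_1) = (27, 2): x_2 = 27·27 + 182·2·2 = 1457; y_2 = 27·2 + 2·27 = 108.
  From (x_2, y_2) = (1457, 108): x_3 = 27·1457 + 182·2·108 = 78651; y_3 = 27·108 + 2·1457 = 5830.
  From (x_3, y_3) = (78651, 5830): x_4 = 27·78651 + 182·2·5830 = 4245697; y_4 = 27·5830 + 2·78651 = 314712.
  From (x_4, y_4) = (4245697, 314712): x_5 = 27·4245697 + 182·2·314712 = 229188987; y_5 = 27·314712 + 2·4245697 = 16988618.
Step 3: Verify x_5² - 182·y_5² = 52527591762086169 - 52527591762086168 = 1 (should be 1). ✓

(x_1, y_1) = (27, 2); (x_5, y_5) = (229188987, 16988618).


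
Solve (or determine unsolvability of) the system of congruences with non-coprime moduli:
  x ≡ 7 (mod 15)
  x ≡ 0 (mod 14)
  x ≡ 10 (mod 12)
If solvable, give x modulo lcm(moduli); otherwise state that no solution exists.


Moduli 15, 14, 12 are not pairwise coprime, so CRT works modulo lcm(m_i) when all pairwise compatibility conditions hold.
Pairwise compatibility: gcd(m_i, m_j) must divide a_i - a_j for every pair.
Merge one congruence at a time:
  Start: x ≡ 7 (mod 15).
  Combine with x ≡ 0 (mod 14): gcd(15, 14) = 1; 0 - 7 = -7, which IS divisible by 1, so compatible.
    Write x = 7 + 15·t and substitute into x ≡ 0 (mod 14): 15·t ≡ 0 − 7 = -7 (mod 14).
    Reduce coefficients mod 14: 1·t ≡ 7 (mod 14).
    So t ≡ 7 (mod 14).
    Then x = 7 + 15·7 = 112, valid modulo lcm(15, 14) = 210: x ≡ 112 (mod 210).
  Combine with x ≡ 10 (mod 12): gcd(210, 12) = 6; 10 - 112 = -102, which IS divisible by 6, so compatible.
    Write x = 112 + 210·t and substitute into x ≡ 10 (mod 12): 210·t ≡ 10 − 112 = -102 (mod 12).
    Divide the congruence (and modulus) by g = 6: 35·t ≡ -17 (mod 2).
    Reduce coefficients mod 2: 1·t ≡ 1 (mod 2).
    So t ≡ 1 (mod 2).
    Then x = 112 + 210·1 = 322, valid modulo lcm(210, 12) = 420: x ≡ 322 (mod 420).
Verify: 322 mod 15 = 7, 322 mod 14 = 0, 322 mod 12 = 10.

x ≡ 322 (mod 420).


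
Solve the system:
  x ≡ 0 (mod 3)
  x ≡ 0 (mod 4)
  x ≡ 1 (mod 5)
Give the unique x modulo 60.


Moduli 3, 4, 5 are pairwise coprime; by CRT there is a unique solution modulo M = 3 · 4 · 5 = 60.
Solve pairwise, accumulating the modulus:
  Start with x ≡ 0 (mod 3).
  Combine with x ≡ 0 (mod 4): since gcd(3, 4) = 1, we get a unique residue mod 12.
    Write x = 0 + 3·t and substitute into x ≡ 0 (mod 4): 3·t ≡ 0 − 0 = 0 (mod 4).
    The inverse of 3 mod 4 is 3 (since 3·3 = 9 = 2·4 + 1), so t ≡ 3·0 = 0 ≡ 0 (mod 4).
    Then x = 0 + 3·0 = 0, valid modulo lcm(3, 4) = 12: x ≡ 0 (mod 12).
  Combine with x ≡ 1 (mod 5): since gcd(12, 5) = 1, we get a unique residue mod 60.
    Write x = 0 + 12·t and substitute into x ≡ 1 (mod 5): 12·t ≡ 1 − 0 = 1 (mod 5).
    Reduce coefficients mod 5: 2·t ≡ 1 (mod 5).
    The inverse of 2 mod 5 is 3 (since 2·3 = 6 = 1·5 + 1), so t ≡ 3·1 = 3 ≡ 3 (mod 5).
    Then x = 0 + 12·3 = 36, valid modulo lcm(12, 5) = 60: x ≡ 36 (mod 60).
Verify: 36 mod 3 = 0 ✓, 36 mod 4 = 0 ✓, 36 mod 5 = 1 ✓.

x ≡ 36 (mod 60).


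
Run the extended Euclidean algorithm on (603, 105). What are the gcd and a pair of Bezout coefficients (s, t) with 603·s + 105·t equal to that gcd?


Euclidean algorithm on (603, 105) — divide until remainder is 0:
  603 = 5 · 105 + 78
  105 = 1 · 78 + 27
  78 = 2 · 27 + 24
  27 = 1 · 24 + 3
  24 = 8 · 3 + 0
gcd(603, 105) = 3.
Track Bezout coefficients alongside the remainders: start with r₀ = 603 = a·1 + b·0 (s = 1, t = 0) and r₁ = 105 = a·0 + b·1 (s = 0, t = 1); each new remainder r_{k+1} = r_{k-1} − q_k·r_k inherits s_{k+1} = s_{k-1} − q_k·s_k, t_{k+1} = t_{k-1} − q_k·t_k, so r_k = a·s_k + b·t_k at every step:
  q = 5: r = 78, s = 1 − 5·0 = 1, t = 0 − 5·1 = -5  (check: 603·1 + 105·(-5) = 78)
  q = 1: r = 27, s = 0 − 1·1 = -1, t = 1 − 1·(-5) = 6  (check: 603·(-1) + 105·6 = 27)
  q = 2: r = 24, s = 1 − 2·(-1) = 3, t = -5 − 2·6 = -17  (check: 603·3 + 105·(-17) = 24)
  q = 1: r = 3, s = -1 − 1·3 = -4, t = 6 − 1·(-17) = 23  (check: 603·(-4) + 105·23 = 3)
The row with r = 3 (the gcd) gives the Bezout coefficients s = -4, t = 23.
Result: 603 · (-4) + 105 · (23) = 3.

gcd(603, 105) = 3; s = -4, t = 23 (check: 603·(-4) + 105·23 = 3).


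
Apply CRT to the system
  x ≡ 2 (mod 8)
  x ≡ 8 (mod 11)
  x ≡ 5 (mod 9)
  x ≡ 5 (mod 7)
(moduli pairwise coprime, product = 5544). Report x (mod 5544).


Product of moduli M = 8 · 11 · 9 · 7 = 5544.
Merge one congruence at a time:
  Start: x ≡ 2 (mod 8).
  Combine with x ≡ 8 (mod 11); new modulus lcm = 88.
    Write x = 2 + 8·t and substitute into x ≡ 8 (mod 11): 8·t ≡ 8 − 2 = 6 (mod 11).
    The inverse of 8 mod 11 is 7 (since 8·7 = 56 = 5·11 + 1), so t ≡ 7·6 = 42 ≡ 9 (mod 11).
    Then x = 2 + 8·9 = 74, valid modulo lcm(8, 11) = 88: x ≡ 74 (mod 88).
  Combine with x ≡ 5 (mod 9); new modulus lcm = 792.
    Write x = 74 + 88·t and substitute into x ≡ 5 (mod 9): 88·t ≡ 5 − 74 = -69 (mod 9).
    Reduce coefficients mod 9: 7·t ≡ 3 (mod 9).
    The inverse of 7 mod 9 is 4 (since 7·4 = 28 = 3·9 + 1), so t ≡ 4·3 = 12 ≡ 3 (mod 9).
    Then x = 74 + 88·3 = 338, valid modulo lcm(88, 9) = 792: x ≡ 338 (mod 792).
  Combine with x ≡ 5 (mod 7); new modulus lcm = 5544.
    Write x = 338 + 792·t and substitute into x ≡ 5 (mod 7): 792·t ≡ 5 − 338 = -333 (mod 7).
    Reduce coefficients mod 7: 1·t ≡ 3 (mod 7).
    So t ≡ 3 (mod 7).
    Then x = 338 + 792·3 = 2714, valid modulo lcm(792, 7) = 5544: x ≡ 2714 (mod 5544).
Verify against each original: 2714 mod 8 = 2, 2714 mod 11 = 8, 2714 mod 9 = 5, 2714 mod 7 = 5.

x ≡ 2714 (mod 5544).


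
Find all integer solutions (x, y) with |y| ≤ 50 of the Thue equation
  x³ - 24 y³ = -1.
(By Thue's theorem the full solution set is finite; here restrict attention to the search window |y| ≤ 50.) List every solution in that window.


The equation is x³ - 24y³ = -1. For fixed y, x³ = 24·y³ − 1, so a solution requires the RHS to be a perfect cube.
Strategy: iterate y from -50 to 50, compute RHS = 24·y³ − 1, and check whether it is a (positive or negative) perfect cube.
Check small values of y:
  y = 0: RHS = -1 = (-1)³ ⇒ x = -1 works.
  y = 1: RHS = 23 is not a perfect cube.
  y = -1: RHS = -25 is not a perfect cube.
  y = 2: RHS = 191 is not a perfect cube.
  y = -2: RHS = -193 is not a perfect cube.
  y = 3: RHS = 647 is not a perfect cube.
  y = -3: RHS = -649 is not a perfect cube.
Continuing the search up to |y| = 50 finds no further solutions beyond those listed.
Collected solutions: (-1, 0).

Solutions (with |y| ≤ 50): (-1, 0).


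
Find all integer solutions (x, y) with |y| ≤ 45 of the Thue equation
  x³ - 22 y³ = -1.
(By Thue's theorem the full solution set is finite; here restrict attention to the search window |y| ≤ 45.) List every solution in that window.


The equation is x³ - 22y³ = -1. For fixed y, x³ = 22·y³ − 1, so a solution requires the RHS to be a perfect cube.
Strategy: iterate y from -45 to 45, compute RHS = 22·y³ − 1, and check whether it is a (positive or negative) perfect cube.
Check small values of y:
  y = 0: RHS = -1 = (-1)³ ⇒ x = -1 works.
  y = 1: RHS = 21 is not a perfect cube.
  y = -1: RHS = -23 is not a perfect cube.
  y = 2: RHS = 175 is not a perfect cube.
  y = -2: RHS = -177 is not a perfect cube.
  y = 3: RHS = 593 is not a perfect cube.
  y = -3: RHS = -595 is not a perfect cube.
Continuing the search up to |y| = 45 finds no further solutions beyond those listed.
Collected solutions: (-1, 0).

Solutions (with |y| ≤ 45): (-1, 0).


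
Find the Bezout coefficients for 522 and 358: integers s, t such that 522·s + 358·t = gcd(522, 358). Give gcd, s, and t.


Euclidean algorithm on (522, 358) — divide until remainder is 0:
  522 = 1 · 358 + 164
  358 = 2 · 164 + 30
  164 = 5 · 30 + 14
  30 = 2 · 14 + 2
  14 = 7 · 2 + 0
gcd(522, 358) = 2.
Track Bezout coefficients alongside the remainders: start with r₀ = 522 = a·1 + b·0 (s = 1, t = 0) and r₁ = 358 = a·0 + b·1 (s = 0, t = 1); each new remainder r_{k+1} = r_{k-1} − q_k·r_k inherits s_{k+1} = s_{k-1} − q_k·s_k, t_{k+1} = t_{k-1} − q_k·t_k, so r_k = a·s_k + b·t_k at every step:
  q = 1: r = 164, s = 1 − 1·0 = 1, t = 0 − 1·1 = -1  (check: 522·1 + 358·(-1) = 164)
  q = 2: r = 30, s = 0 − 2·1 = -2, t = 1 − 2·(-1) = 3  (check: 522·(-2) + 358·3 = 30)
  q = 5: r = 14, s = 1 − 5·(-2) = 11, t = -1 − 5·3 = -16  (check: 522·11 + 358·(-16) = 14)
  q = 2: r = 2, s = -2 − 2·11 = -24, t = 3 − 2·(-16) = 35  (check: 522·(-24) + 358·35 = 2)
The row with r = 2 (the gcd) gives the Bezout coefficients s = -24, t = 35.
Result: 522 · (-24) + 358 · (35) = 2.

gcd(522, 358) = 2; s = -24, t = 35 (check: 522·(-24) + 358·35 = 2).


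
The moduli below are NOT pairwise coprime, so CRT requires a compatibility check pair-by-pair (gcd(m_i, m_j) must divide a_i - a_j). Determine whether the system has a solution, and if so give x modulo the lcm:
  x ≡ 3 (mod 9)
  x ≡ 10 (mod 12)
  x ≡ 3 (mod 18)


Moduli 9, 12, 18 are not pairwise coprime, so CRT works modulo lcm(m_i) when all pairwise compatibility conditions hold.
Pairwise compatibility: gcd(m_i, m_j) must divide a_i - a_j for every pair.
Merge one congruence at a time:
  Start: x ≡ 3 (mod 9).
  Combine with x ≡ 10 (mod 12): gcd(9, 12) = 3, and 10 - 3 = 7 is NOT divisible by 3.
    ⇒ system is inconsistent (no integer solution).

No solution (the system is inconsistent).


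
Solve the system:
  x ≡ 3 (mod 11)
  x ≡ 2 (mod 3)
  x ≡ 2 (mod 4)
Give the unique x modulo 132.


Moduli 11, 3, 4 are pairwise coprime; by CRT there is a unique solution modulo M = 11 · 3 · 4 = 132.
Solve pairwise, accumulating the modulus:
  Start with x ≡ 3 (mod 11).
  Combine with x ≡ 2 (mod 3): since gcd(11, 3) = 1, we get a unique residue mod 33.
    Write x = 3 + 11·t and substitute into x ≡ 2 (mod 3): 11·t ≡ 2 − 3 = -1 (mod 3).
    Reduce coefficients mod 3: 2·t ≡ 2 (mod 3).
    The inverse of 2 mod 3 is 2 (since 2·2 = 4 = 1·3 + 1), so t ≡ 2·2 = 4 ≡ 1 (mod 3).
    Then x = 3 + 11·1 = 14, valid modulo lcm(11, 3) = 33: x ≡ 14 (mod 33).
  Combine with x ≡ 2 (mod 4): since gcd(33, 4) = 1, we get a unique residue mod 132.
    Write x = 14 + 33·t and substitute into x ≡ 2 (mod 4): 33·t ≡ 2 − 14 = -12 (mod 4).
    Reduce coefficients mod 4: 1·t ≡ 0 (mod 4).
    So t ≡ 0 (mod 4).
    Then x = 14 + 33·0 = 14, valid modulo lcm(33, 4) = 132: x ≡ 14 (mod 132).
Verify: 14 mod 11 = 3 ✓, 14 mod 3 = 2 ✓, 14 mod 4 = 2 ✓.

x ≡ 14 (mod 132).


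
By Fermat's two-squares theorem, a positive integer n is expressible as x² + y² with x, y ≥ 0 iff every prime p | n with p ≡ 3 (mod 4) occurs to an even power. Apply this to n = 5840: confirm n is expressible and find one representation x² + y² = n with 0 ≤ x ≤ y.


Step 1: Factor n = 5840 = 2^4 · 5 · 73.
Step 2: Check the mod-4 condition on each prime factor: 2 = 2 (special); 5 ≡ 1 (mod 4), exponent 1; 73 ≡ 1 (mod 4), exponent 1.
All primes ≡ 3 (mod 4) appear to even exponent (or don't appear), so by the two-squares theorem n IS expressible as a sum of two squares.
Step 3: Build a representation. Group n = k² · m with k = 4 and m = 5 · 73 = 365 (a product of primes ≡ 1 (mod 4)); a representation of m scales to one of n via (k·x)² + (k·y)² = k²(x² + y²). Each prime p ≡ 1 (mod 4) is itself a sum of two squares; find a² by testing p − a² for a perfect square:
  5: 5 − 1² = 4 = 2² ⇒ 5 = 1² + 2².
  73: 73 − 1² = 72, 73 − 2² = 69, 73 − 3² = 64 = 8² ⇒ 73 = 3² + 8².
  Combine using the Brahmagupta–Fibonacci identity (a² + b²)(c² + d²) = (ac − bd)² + (ad + bc)² = (ac + bd)² + (ad − bc)²:
  5 · 73 = 365: from (1² + 2²)(3² + 8²), take (1·3 − 2·8, 1·8 + 2·3) = (3 − 16, 8 + 6) = (-13, 14); dropping signs (only squares matter) gives (13, 14); check 13² + 14² = 169 + 196 = 365 ✓.
  Scale by k = 4: (4·13, 4·14) = (52, 56).
Step 4: Order so x ≤ y and verify: 52² + 56² = 2704 + 3136 = 5840 = n. ✓

n = 5840 = 52² + 56² (one valid representation with x ≤ y).


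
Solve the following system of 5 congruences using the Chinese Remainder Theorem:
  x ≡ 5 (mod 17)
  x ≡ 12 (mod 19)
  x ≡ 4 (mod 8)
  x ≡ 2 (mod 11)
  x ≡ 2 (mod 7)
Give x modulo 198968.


Product of moduli M = 17 · 19 · 8 · 11 · 7 = 198968.
Merge one congruence at a time:
  Start: x ≡ 5 (mod 17).
  Combine with x ≡ 12 (mod 19); new modulus lcm = 323.
    Write x = 5 + 17·t and substitute into x ≡ 12 (mod 19): 17·t ≡ 12 − 5 = 7 (mod 19).
    The inverse of 17 mod 19 is 9 (since 17·9 = 153 = 8·19 + 1), so t ≡ 9·7 = 63 ≡ 6 (mod 19).
    Then x = 5 + 17·6 = 107, valid modulo lcm(17, 19) = 323: x ≡ 107 (mod 323).
  Combine with x ≡ 4 (mod 8); new modulus lcm = 2584.
    Write x = 107 + 323·t and substitute into x ≡ 4 (mod 8): 323·t ≡ 4 − 107 = -103 (mod 8).
    Reduce coefficients mod 8: 3·t ≡ 1 (mod 8).
    The inverse of 3 mod 8 is 3 (since 3·3 = 9 = 1·8 + 1), so t ≡ 3·1 = 3 ≡ 3 (mod 8).
    Then x = 107 + 323·3 = 1076, valid modulo lcm(323, 8) = 2584: x ≡ 1076 (mod 2584).
  Combine with x ≡ 2 (mod 11); new modulus lcm = 28424.
    Write x = 1076 + 2584·t and substitute into x ≡ 2 (mod 11): 2584·t ≡ 2 − 1076 = -1074 (mod 11).
    Reduce coefficients mod 11: 10·t ≡ 4 (mod 11).
    The inverse of 10 mod 11 is 10 (since 10·10 = 100 = 9·11 + 1), so t ≡ 10·4 = 40 ≡ 7 (mod 11).
    Then x = 1076 + 2584·7 = 19164, valid modulo lcm(2584, 11) = 28424: x ≡ 19164 (mod 28424).
  Combine with x ≡ 2 (mod 7); new modulus lcm = 198968.
    Write x = 19164 + 28424·t and substitute into x ≡ 2 (mod 7): 28424·t ≡ 2 − 19164 = -19162 (mod 7).
    Reduce coefficients mod 7: 4·t ≡ 4 (mod 7).
    The inverse of 4 mod 7 is 2 (since 4·2 = 8 = 1·7 + 1), so t ≡ 2·4 = 8 ≡ 1 (mod 7).
    Then x = 19164 + 28424·1 = 47588, valid modulo lcm(28424, 7) = 198968: x ≡ 47588 (mod 198968).
Verify against each original: 47588 mod 17 = 5, 47588 mod 19 = 12, 47588 mod 8 = 4, 47588 mod 11 = 2, 47588 mod 7 = 2.

x ≡ 47588 (mod 198968).


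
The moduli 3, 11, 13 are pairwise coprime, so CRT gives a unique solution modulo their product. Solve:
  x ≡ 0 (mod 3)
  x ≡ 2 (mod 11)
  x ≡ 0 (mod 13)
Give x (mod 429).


Moduli 3, 11, 13 are pairwise coprime; by CRT there is a unique solution modulo M = 3 · 11 · 13 = 429.
Solve pairwise, accumulating the modulus:
  Start with x ≡ 0 (mod 3).
  Combine with x ≡ 2 (mod 11): since gcd(3, 11) = 1, we get a unique residue mod 33.
    Write x = 0 + 3·t and substitute into x ≡ 2 (mod 11): 3·t ≡ 2 − 0 = 2 (mod 11).
    The inverse of 3 mod 11 is 4 (since 3·4 = 12 = 1·11 + 1), so t ≡ 4·2 = 8 ≡ 8 (mod 11).
    Then x = 0 + 3·8 = 24, valid modulo lcm(3, 11) = 33: x ≡ 24 (mod 33).
  Combine with x ≡ 0 (mod 13): since gcd(33, 13) = 1, we get a unique residue mod 429.
    Write x = 24 + 33·t and substitute into x ≡ 0 (mod 13): 33·t ≡ 0 − 24 = -24 (mod 13).
    Reduce coefficients mod 13: 7·t ≡ 2 (mod 13).
    The inverse of 7 mod 13 is 2 (since 7·2 = 14 = 1·13 + 1), so t ≡ 2·2 = 4 ≡ 4 (mod 13).
    Then x = 24 + 33·4 = 156, valid modulo lcm(33, 13) = 429: x ≡ 156 (mod 429).
Verify: 156 mod 3 = 0 ✓, 156 mod 11 = 2 ✓, 156 mod 13 = 0 ✓.

x ≡ 156 (mod 429).


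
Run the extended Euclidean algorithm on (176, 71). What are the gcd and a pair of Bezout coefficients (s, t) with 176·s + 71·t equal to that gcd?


Euclidean algorithm on (176, 71) — divide until remainder is 0:
  176 = 2 · 71 + 34
  71 = 2 · 34 + 3
  34 = 11 · 3 + 1
  3 = 3 · 1 + 0
gcd(176, 71) = 1.
Track Bezout coefficients alongside the remainders: start with r₀ = 176 = a·1 + b·0 (s = 1, t = 0) and r₁ = 71 = a·0 + b·1 (s = 0, t = 1); each new remainder r_{k+1} = r_{k-1} − q_k·r_k inherits s_{k+1} = s_{k-1} − q_k·s_k, t_{k+1} = t_{k-1} − q_k·t_k, so r_k = a·s_k + b·t_k at every step:
  q = 2: r = 34, s = 1 − 2·0 = 1, t = 0 − 2·1 = -2  (check: 176·1 + 71·(-2) = 34)
  q = 2: r = 3, s = 0 − 2·1 = -2, t = 1 − 2·(-2) = 5  (check: 176·(-2) + 71·5 = 3)
  q = 11: r = 1, s = 1 − 11·(-2) = 23, t = -2 − 11·5 = -57  (check: 176·23 + 71·(-57) = 1)
The row with r = 1 (the gcd) gives the Bezout coefficients s = 23, t = -57.
Result: 176 · (23) + 71 · (-57) = 1.

gcd(176, 71) = 1; s = 23, t = -57 (check: 176·23 + 71·(-57) = 1).


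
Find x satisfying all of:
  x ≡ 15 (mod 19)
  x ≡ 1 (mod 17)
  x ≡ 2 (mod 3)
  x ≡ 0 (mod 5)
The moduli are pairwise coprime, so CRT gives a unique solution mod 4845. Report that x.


Product of moduli M = 19 · 17 · 3 · 5 = 4845.
Merge one congruence at a time:
  Start: x ≡ 15 (mod 19).
  Combine with x ≡ 1 (mod 17); new modulus lcm = 323.
    Write x = 15 + 19·t and substitute into x ≡ 1 (mod 17): 19·t ≡ 1 − 15 = -14 (mod 17).
    Reduce coefficients mod 17: 2·t ≡ 3 (mod 17).
    The inverse of 2 mod 17 is 9 (since 2·9 = 18 = 1·17 + 1), so t ≡ 9·3 = 27 ≡ 10 (mod 17).
    Then x = 15 + 19·10 = 205, valid modulo lcm(19, 17) = 323: x ≡ 205 (mod 323).
  Combine with x ≡ 2 (mod 3); new modulus lcm = 969.
    Write x = 205 + 323·t and substitute into x ≡ 2 (mod 3): 323·t ≡ 2 − 205 = -203 (mod 3).
    Reduce coefficients mod 3: 2·t ≡ 1 (mod 3).
    The inverse of 2 mod 3 is 2 (since 2·2 = 4 = 1·3 + 1), so t ≡ 2·1 = 2 ≡ 2 (mod 3).
    Then x = 205 + 323·2 = 851, valid modulo lcm(323, 3) = 969: x ≡ 851 (mod 969).
  Combine with x ≡ 0 (mod 5); new modulus lcm = 4845.
    Write x = 851 + 969·t and substitute into x ≡ 0 (mod 5): 969·t ≡ 0 − 851 = -851 (mod 5).
    Reduce coefficients mod 5: 4·t ≡ 4 (mod 5).
    The inverse of 4 mod 5 is 4 (since 4·4 = 16 = 3·5 + 1), so t ≡ 4·4 = 16 ≡ 1 (mod 5).
    Then x = 851 + 969·1 = 1820, valid modulo lcm(969, 5) = 4845: x ≡ 1820 (mod 4845).
Verify against each original: 1820 mod 19 = 15, 1820 mod 17 = 1, 1820 mod 3 = 2, 1820 mod 5 = 0.

x ≡ 1820 (mod 4845).


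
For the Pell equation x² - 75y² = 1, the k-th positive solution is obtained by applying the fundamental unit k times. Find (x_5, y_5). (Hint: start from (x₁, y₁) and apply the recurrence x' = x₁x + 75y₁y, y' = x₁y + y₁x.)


Step 1: Find the fundamental solution (x₁, y₁) of x² - 75y² = 1.
  Expand √75 as a continued fraction. a₀ = ⌊√75⌋ = 8; iterate m_{k+1} = d_k·a_k − m_k, d_{k+1} = (75 − m_{k+1}²)/d_k, a_{k+1} = ⌊(a₀ + m_{k+1})/d_{k+1}⌋ (starting m₀ = 0, d₀ = 1), with convergents p_k = a_k·p_{k-1} + p_{k-2}, q_k = a_k·q_{k-1} + q_{k-2} (p₋₁ = 1, q₋₁ = 0):
  k = 0: a₀ = 8; p₀/q₀ = 8/1; p₀² − 75·q₀² = 64 − 75 = -11.
  k = 1: m = 8, d = 11, a = ⌊(8 + 8)/11⌋ = 1; p/q = (1·8 + 1)/(1·1 + 0) = 9/1; p² − 75·q² = 81 − 75 = 6.
  k = 2: m = 3, d = 6, a = ⌊(8 + 3)/6⌋ = 1; p/q = (1·9 + 8)/(1·1 + 1) = 17/2; p² − 75·q² = 289 − 300 = -11.
  k = 3: m = 3, d = 11, a = ⌊(8 + 3)/11⌋ = 1; p/q = (1·17 + 9)/(1·2 + 1) = 26/3; p² − 75·q² = 676 − 675 = 1.
  The first convergent with p² − 75·q² = 1 gives the fundamental solution (x₁, y₁) = (26, 3).
Step 2: Apply the recurrence (x_{n+1}, y_{n+1}) = (x₁x_n + 75y₁y_n, x₁y_n + y₁x_n) repeatedly.
  From (x_1, y_1) = (26, 3): x_2 = 26·26 + 75·3·3 = 1351; y_2 = 26·3 + 3·26 = 156.
  From (x_2, y_2) = (1351, 156): x_3 = 26·1351 + 75·3·156 = 70226; y_3 = 26·156 + 3·1351 = 8109.
  From (x_3, y_3) = (70226, 8109): x_4 = 26·70226 + 75·3·8109 = 3650401; y_4 = 26·8109 + 3·70226 = 421512.
  From (x_4, y_4) = (3650401, 421512): x_5 = 26·3650401 + 75·3·421512 = 189750626; y_5 = 26·421512 + 3·3650401 = 21910515.
Step 3: Verify x_5² - 75·y_5² = 36005300067391876 - 36005300067391875 = 1 (should be 1). ✓

(x_1, y_1) = (26, 3); (x_5, y_5) = (189750626, 21910515).


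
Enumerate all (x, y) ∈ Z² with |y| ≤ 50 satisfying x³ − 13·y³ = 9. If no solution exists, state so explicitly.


The equation is x³ - 13y³ = 9. For fixed y, x³ = 13·y³ + 9, so a solution requires the RHS to be a perfect cube.
Strategy: iterate y from -50 to 50, compute RHS = 13·y³ + 9, and check whether it is a (positive or negative) perfect cube.
Check small values of y:
  y = 0: RHS = 9 is not a perfect cube.
  y = 1: RHS = 22 is not a perfect cube.
  y = -1: RHS = -4 is not a perfect cube.
  y = 2: RHS = 113 is not a perfect cube.
  y = -2: RHS = -95 is not a perfect cube.
  y = 3: RHS = 360 is not a perfect cube.
  y = -3: RHS = -342 is not a perfect cube.
Continuing the search up to |y| = 50 finds no solutions either.
No (x, y) in the scanned range satisfies the equation.

No integer solutions with |y| ≤ 50.


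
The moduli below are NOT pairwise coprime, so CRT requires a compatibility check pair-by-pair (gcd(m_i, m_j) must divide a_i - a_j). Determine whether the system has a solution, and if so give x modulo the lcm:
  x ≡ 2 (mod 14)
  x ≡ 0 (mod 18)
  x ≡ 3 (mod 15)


Moduli 14, 18, 15 are not pairwise coprime, so CRT works modulo lcm(m_i) when all pairwise compatibility conditions hold.
Pairwise compatibility: gcd(m_i, m_j) must divide a_i - a_j for every pair.
Merge one congruence at a time:
  Start: x ≡ 2 (mod 14).
  Combine with x ≡ 0 (mod 18): gcd(14, 18) = 2; 0 - 2 = -2, which IS divisible by 2, so compatible.
    Write x = 2 + 14·t and substitute into x ≡ 0 (mod 18): 14·t ≡ 0 − 2 = -2 (mod 18).
    Divide the congruence (and modulus) by g = 2: 7·t ≡ -1 (mod 9).
    Reduce coefficients mod 9: 7·t ≡ 8 (mod 9).
    The inverse of 7 mod 9 is 4 (since 7·4 = 28 = 3·9 + 1), so t ≡ 4·8 = 32 ≡ 5 (mod 9).
    Then x = 2 + 14·5 = 72, valid modulo lcm(14, 18) = 126: x ≡ 72 (mod 126).
  Combine with x ≡ 3 (mod 15): gcd(126, 15) = 3; 3 - 72 = -69, which IS divisible by 3, so compatible.
    Write x = 72 + 126·t and substitute into x ≡ 3 (mod 15): 126·t ≡ 3 − 72 = -69 (mod 15).
    Divide the congruence (and modulus) by g = 3: 42·t ≡ -23 (mod 5).
    Reduce coefficients mod 5: 2·t ≡ 2 (mod 5).
    The inverse of 2 mod 5 is 3 (since 2·3 = 6 = 1·5 + 1), so t ≡ 3·2 = 6 ≡ 1 (mod 5).
    Then x = 72 + 126·1 = 198, valid modulo lcm(126, 15) = 630: x ≡ 198 (mod 630).
Verify: 198 mod 14 = 2, 198 mod 18 = 0, 198 mod 15 = 3.

x ≡ 198 (mod 630).


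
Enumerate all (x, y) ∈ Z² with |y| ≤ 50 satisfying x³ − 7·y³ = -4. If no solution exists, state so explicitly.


The equation is x³ - 7y³ = -4. For fixed y, x³ = 7·y³ − 4, so a solution requires the RHS to be a perfect cube.
Strategy: iterate y from -50 to 50, compute RHS = 7·y³ − 4, and check whether it is a (positive or negative) perfect cube.
Check small values of y:
  y = 0: RHS = -4 is not a perfect cube.
  y = 1: RHS = 3 is not a perfect cube.
  y = -1: RHS = -11 is not a perfect cube.
  y = 2: RHS = 52 is not a perfect cube.
  y = -2: RHS = -60 is not a perfect cube.
  y = 3: RHS = 185 is not a perfect cube.
  y = -3: RHS = -193 is not a perfect cube.
Continuing the search up to |y| = 50 finds no solutions either.
No (x, y) in the scanned range satisfies the equation.

No integer solutions with |y| ≤ 50.


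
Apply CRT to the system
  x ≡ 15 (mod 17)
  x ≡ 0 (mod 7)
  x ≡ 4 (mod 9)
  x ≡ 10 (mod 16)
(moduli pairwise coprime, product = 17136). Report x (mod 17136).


Product of moduli M = 17 · 7 · 9 · 16 = 17136.
Merge one congruence at a time:
  Start: x ≡ 15 (mod 17).
  Combine with x ≡ 0 (mod 7); new modulus lcm = 119.
    Write x = 15 + 17·t and substitute into x ≡ 0 (mod 7): 17·t ≡ 0 − 15 = -15 (mod 7).
    Reduce coefficients mod 7: 3·t ≡ 6 (mod 7).
    The inverse of 3 mod 7 is 5 (since 3·5 = 15 = 2·7 + 1), so t ≡ 5·6 = 30 ≡ 2 (mod 7).
    Then x = 15 + 17·2 = 49, valid modulo lcm(17, 7) = 119: x ≡ 49 (mod 119).
  Combine with x ≡ 4 (mod 9); new modulus lcm = 1071.
    Write x = 49 + 119·t and substitute into x ≡ 4 (mod 9): 119·t ≡ 4 − 49 = -45 (mod 9).
    Reduce coefficients mod 9: 2·t ≡ 0 (mod 9).
    The inverse of 2 mod 9 is 5 (since 2·5 = 10 = 1·9 + 1), so t ≡ 5·0 = 0 ≡ 0 (mod 9).
    Then x = 49 + 119·0 = 49, valid modulo lcm(119, 9) = 1071: x ≡ 49 (mod 1071).
  Combine with x ≡ 10 (mod 16); new modulus lcm = 17136.
    Write x = 49 + 1071·t and substitute into x ≡ 10 (mod 16): 1071·t ≡ 10 − 49 = -39 (mod 16).
    Reduce coefficients mod 16: 15·t ≡ 9 (mod 16).
    The inverse of 15 mod 16 is 15 (since 15·15 = 225 = 14·16 + 1), so t ≡ 15·9 = 135 ≡ 7 (mod 16).
    Then x = 49 + 1071·7 = 7546, valid modulo lcm(1071, 16) = 17136: x ≡ 7546 (mod 17136).
Verify against each original: 7546 mod 17 = 15, 7546 mod 7 = 0, 7546 mod 9 = 4, 7546 mod 16 = 10.

x ≡ 7546 (mod 17136).


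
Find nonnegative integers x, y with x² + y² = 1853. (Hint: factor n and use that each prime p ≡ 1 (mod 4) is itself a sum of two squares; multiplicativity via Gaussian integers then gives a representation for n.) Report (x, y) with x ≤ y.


Step 1: Factor n = 1853 = 17 · 109.
Step 2: Check the mod-4 condition on each prime factor: 17 ≡ 1 (mod 4), exponent 1; 109 ≡ 1 (mod 4), exponent 1.
All primes ≡ 3 (mod 4) appear to even exponent (or don't appear), so by the two-squares theorem n IS expressible as a sum of two squares.
Step 3: Build a representation. Here n = 17 · 109 is a product of primes ≡ 1 (mod 4). Each prime p ≡ 1 (mod 4) is itself a sum of two squares; find a² by testing p − a² for a perfect square:
  17: 17 − 1² = 16 = 4² ⇒ 17 = 1² + 4².
  109: 109 − 1² = 108, 109 − 2² = 105, 109 − 3² = 100 = 10² ⇒ 109 = 3² + 10².
  Combine using the Brahmagupta–Fibonacci identity (a² + b²)(c² + d²) = (ac − bd)² + (ad + bc)² = (ac + bd)² + (ad − bc)²:
  17 · 109 = 1853: from (1² + 4²)(3² + 10²), take (1·3 − 4·10, 1·10 + 4·3) = (3 − 40, 10 + 12) = (-37, 22); dropping signs (only squares matter) gives (37, 22); check 37² + 22² = 1369 + 484 = 1853 ✓.
Step 4: Order so x ≤ y and verify: 22² + 37² = 484 + 1369 = 1853 = n. ✓

n = 1853 = 22² + 37² (one valid representation with x ≤ y).


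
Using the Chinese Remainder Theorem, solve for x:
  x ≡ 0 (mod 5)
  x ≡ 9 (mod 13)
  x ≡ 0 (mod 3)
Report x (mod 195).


Moduli 5, 13, 3 are pairwise coprime; by CRT there is a unique solution modulo M = 5 · 13 · 3 = 195.
Solve pairwise, accumulating the modulus:
  Start with x ≡ 0 (mod 5).
  Combine with x ≡ 9 (mod 13): since gcd(5, 13) = 1, we get a unique residue mod 65.
    Write x = 0 + 5·t and substitute into x ≡ 9 (mod 13): 5·t ≡ 9 − 0 = 9 (mod 13).
    The inverse of 5 mod 13 is 8 (since 5·8 = 40 = 3·13 + 1), so t ≡ 8·9 = 72 ≡ 7 (mod 13).
    Then x = 0 + 5·7 = 35, valid modulo lcm(5, 13) = 65: x ≡ 35 (mod 65).
  Combine with x ≡ 0 (mod 3): since gcd(65, 3) = 1, we get a unique residue mod 195.
    Write x = 35 + 65·t and substitute into x ≡ 0 (mod 3): 65·t ≡ 0 − 35 = -35 (mod 3).
    Reduce coefficients mod 3: 2·t ≡ 1 (mod 3).
    The inverse of 2 mod 3 is 2 (since 2·2 = 4 = 1·3 + 1), so t ≡ 2·1 = 2 ≡ 2 (mod 3).
    Then x = 35 + 65·2 = 165, valid modulo lcm(65, 3) = 195: x ≡ 165 (mod 195).
Verify: 165 mod 5 = 0 ✓, 165 mod 13 = 9 ✓, 165 mod 3 = 0 ✓.

x ≡ 165 (mod 195).


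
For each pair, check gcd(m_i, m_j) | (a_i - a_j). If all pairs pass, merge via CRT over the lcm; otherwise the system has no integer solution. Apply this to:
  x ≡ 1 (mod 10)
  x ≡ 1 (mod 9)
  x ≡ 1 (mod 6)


Moduli 10, 9, 6 are not pairwise coprime, so CRT works modulo lcm(m_i) when all pairwise compatibility conditions hold.
Pairwise compatibility: gcd(m_i, m_j) must divide a_i - a_j for every pair.
Merge one congruence at a time:
  Start: x ≡ 1 (mod 10).
  Combine with x ≡ 1 (mod 9): gcd(10, 9) = 1; 1 - 1 = 0, which IS divisible by 1, so compatible.
    Write x = 1 + 10·t and substitute into x ≡ 1 (mod 9): 10·t ≡ 1 − 1 = 0 (mod 9).
    Reduce coefficients mod 9: 1·t ≡ 0 (mod 9).
    So t ≡ 0 (mod 9).
    Then x = 1 + 10·0 = 1, valid modulo lcm(10, 9) = 90: x ≡ 1 (mod 90).
  Combine with x ≡ 1 (mod 6): gcd(90, 6) = 6; 1 - 1 = 0, which IS divisible by 6, so compatible.
    Write x = 1 + 90·t and substitute into x ≡ 1 (mod 6): 90·t ≡ 1 − 1 = 0 (mod 6).
    Divide the congruence (and modulus) by g = 6: 15·t ≡ 0 (mod 1).
    Modulo 1 every t works; take t = 0.
    Then x = 1 + 90·0 = 1, valid modulo lcm(90, 6) = 90: x ≡ 1 (mod 90).
Verify: 1 mod 10 = 1, 1 mod 9 = 1, 1 mod 6 = 1.

x ≡ 1 (mod 90).


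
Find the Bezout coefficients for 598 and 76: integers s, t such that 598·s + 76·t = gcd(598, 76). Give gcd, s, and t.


Euclidean algorithm on (598, 76) — divide until remainder is 0:
  598 = 7 · 76 + 66
  76 = 1 · 66 + 10
  66 = 6 · 10 + 6
  10 = 1 · 6 + 4
  6 = 1 · 4 + 2
  4 = 2 · 2 + 0
gcd(598, 76) = 2.
Track Bezout coefficients alongside the remainders: start with r₀ = 598 = a·1 + b·0 (s = 1, t = 0) and r₁ = 76 = a·0 + b·1 (s = 0, t = 1); each new remainder r_{k+1} = r_{k-1} − q_k·r_k inherits s_{k+1} = s_{k-1} − q_k·s_k, t_{k+1} = t_{k-1} − q_k·t_k, so r_k = a·s_k + b·t_k at every step:
  q = 7: r = 66, s = 1 − 7·0 = 1, t = 0 − 7·1 = -7  (check: 598·1 + 76·(-7) = 66)
  q = 1: r = 10, s = 0 − 1·1 = -1, t = 1 − 1·(-7) = 8  (check: 598·(-1) + 76·8 = 10)
  q = 6: r = 6, s = 1 − 6·(-1) = 7, t = -7 − 6·8 = -55  (check: 598·7 + 76·(-55) = 6)
  q = 1: r = 4, s = -1 − 1·7 = -8, t = 8 − 1·(-55) = 63  (check: 598·(-8) + 76·63 = 4)
  q = 1: r = 2, s = 7 − 1·(-8) = 15, t = -55 − 1·63 = -118  (check: 598·15 + 76·(-118) = 2)
The row with r = 2 (the gcd) gives the Bezout coefficients s = 15, t = -118.
Result: 598 · (15) + 76 · (-118) = 2.

gcd(598, 76) = 2; s = 15, t = -118 (check: 598·15 + 76·(-118) = 2).


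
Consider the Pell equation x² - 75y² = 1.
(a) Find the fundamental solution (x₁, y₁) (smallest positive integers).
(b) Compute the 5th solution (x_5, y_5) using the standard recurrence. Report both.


Step 1: Find the fundamental solution (x₁, y₁) of x² - 75y² = 1.
  Expand √75 as a continued fraction. a₀ = ⌊√75⌋ = 8; iterate m_{k+1} = d_k·a_k − m_k, d_{k+1} = (75 − m_{k+1}²)/d_k, a_{k+1} = ⌊(a₀ + m_{k+1})/d_{k+1}⌋ (starting m₀ = 0, d₀ = 1), with convergents p_k = a_k·p_{k-1} + p_{k-2}, q_k = a_k·q_{k-1} + q_{k-2} (p₋₁ = 1, q₋₁ = 0):
  k = 0: a₀ = 8; p₀/q₀ = 8/1; p₀² − 75·q₀² = 64 − 75 = -11.
  k = 1: m = 8, d = 11, a = ⌊(8 + 8)/11⌋ = 1; p/q = (1·8 + 1)/(1·1 + 0) = 9/1; p² − 75·q² = 81 − 75 = 6.
  k = 2: m = 3, d = 6, a = ⌊(8 + 3)/6⌋ = 1; p/q = (1·9 + 8)/(1·1 + 1) = 17/2; p² − 75·q² = 289 − 300 = -11.
  k = 3: m = 3, d = 11, a = ⌊(8 + 3)/11⌋ = 1; p/q = (1·17 + 9)/(1·2 + 1) = 26/3; p² − 75·q² = 676 − 675 = 1.
  The first convergent with p² − 75·q² = 1 gives the fundamental solution (x₁, y₁) = (26, 3).
Step 2: Apply the recurrence (x_{n+1}, y_{n+1}) = (x₁x_n + 75y₁y_n, x₁y_n + y₁x_n) repeatedly.
  From (x_1, y_1) = (26, 3): x_2 = 26·26 + 75·3·3 = 1351; y_2 = 26·3 + 3·26 = 156.
  From (x_2, y_2) = (1351, 156): x_3 = 26·1351 + 75·3·156 = 70226; y_3 = 26·156 + 3·1351 = 8109.
  From (x_3, y_3) = (70226, 8109): x_4 = 26·70226 + 75·3·8109 = 3650401; y_4 = 26·8109 + 3·70226 = 421512.
  From (x_4, y_4) = (3650401, 421512): x_5 = 26·3650401 + 75·3·421512 = 189750626; y_5 = 26·421512 + 3·3650401 = 21910515.
Step 3: Verify x_5² - 75·y_5² = 36005300067391876 - 36005300067391875 = 1 (should be 1). ✓

(x_1, y_1) = (26, 3); (x_5, y_5) = (189750626, 21910515).


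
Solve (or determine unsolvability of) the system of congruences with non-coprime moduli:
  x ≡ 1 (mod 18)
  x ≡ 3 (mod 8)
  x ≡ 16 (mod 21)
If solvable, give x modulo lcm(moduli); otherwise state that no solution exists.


Moduli 18, 8, 21 are not pairwise coprime, so CRT works modulo lcm(m_i) when all pairwise compatibility conditions hold.
Pairwise compatibility: gcd(m_i, m_j) must divide a_i - a_j for every pair.
Merge one congruence at a time:
  Start: x ≡ 1 (mod 18).
  Combine with x ≡ 3 (mod 8): gcd(18, 8) = 2; 3 - 1 = 2, which IS divisible by 2, so compatible.
    Write x = 1 + 18·t and substitute into x ≡ 3 (mod 8): 18·t ≡ 3 − 1 = 2 (mod 8).
    Divide the congruence (and modulus) by g = 2: 9·t ≡ 1 (mod 4).
    Reduce coefficients mod 4: 1·t ≡ 1 (mod 4).
    So t ≡ 1 (mod 4).
    Then x = 1 + 18·1 = 19, valid modulo lcm(18, 8) = 72: x ≡ 19 (mod 72).
  Combine with x ≡ 16 (mod 21): gcd(72, 21) = 3; 16 - 19 = -3, which IS divisible by 3, so compatible.
    Write x = 19 + 72·t and substitute into x ≡ 16 (mod 21): 72·t ≡ 16 − 19 = -3 (mod 21).
    Divide the congruence (and modulus) by g = 3: 24·t ≡ -1 (mod 7).
    Reduce coefficients mod 7: 3·t ≡ 6 (mod 7).
    The inverse of 3 mod 7 is 5 (since 3·5 = 15 = 2·7 + 1), so t ≡ 5·6 = 30 ≡ 2 (mod 7).
    Then x = 19 + 72·2 = 163, valid modulo lcm(72, 21) = 504: x ≡ 163 (mod 504).
Verify: 163 mod 18 = 1, 163 mod 8 = 3, 163 mod 21 = 16.

x ≡ 163 (mod 504).


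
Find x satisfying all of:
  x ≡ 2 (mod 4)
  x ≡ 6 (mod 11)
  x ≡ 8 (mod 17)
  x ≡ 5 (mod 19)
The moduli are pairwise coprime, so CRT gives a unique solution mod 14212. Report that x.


Product of moduli M = 4 · 11 · 17 · 19 = 14212.
Merge one congruence at a time:
  Start: x ≡ 2 (mod 4).
  Combine with x ≡ 6 (mod 11); new modulus lcm = 44.
    Write x = 2 + 4·t and substitute into x ≡ 6 (mod 11): 4·t ≡ 6 − 2 = 4 (mod 11).
    The inverse of 4 mod 11 is 3 (since 4·3 = 12 = 1·11 + 1), so t ≡ 3·4 = 12 ≡ 1 (mod 11).
    Then x = 2 + 4·1 = 6, valid modulo lcm(4, 11) = 44: x ≡ 6 (mod 44).
  Combine with x ≡ 8 (mod 17); new modulus lcm = 748.
    Write x = 6 + 44·t and substitute into x ≡ 8 (mod 17): 44·t ≡ 8 − 6 = 2 (mod 17).
    Reduce coefficients mod 17: 10·t ≡ 2 (mod 17).
    The inverse of 10 mod 17 is 12 (since 10·12 = 120 = 7·17 + 1), so t ≡ 12·2 = 24 ≡ 7 (mod 17).
    Then x = 6 + 44·7 = 314, valid modulo lcm(44, 17) = 748: x ≡ 314 (mod 748).
  Combine with x ≡ 5 (mod 19); new modulus lcm = 14212.
    Write x = 314 + 748·t and substitute into x ≡ 5 (mod 19): 748·t ≡ 5 − 314 = -309 (mod 19).
    Reduce coefficients mod 19: 7·t ≡ 14 (mod 19).
    The inverse of 7 mod 19 is 11 (since 7·11 = 77 = 4·19 + 1), so t ≡ 11·14 = 154 ≡ 2 (mod 19).
    Then x = 314 + 748·2 = 1810, valid modulo lcm(748, 19) = 14212: x ≡ 1810 (mod 14212).
Verify against each original: 1810 mod 4 = 2, 1810 mod 11 = 6, 1810 mod 17 = 8, 1810 mod 19 = 5.

x ≡ 1810 (mod 14212).


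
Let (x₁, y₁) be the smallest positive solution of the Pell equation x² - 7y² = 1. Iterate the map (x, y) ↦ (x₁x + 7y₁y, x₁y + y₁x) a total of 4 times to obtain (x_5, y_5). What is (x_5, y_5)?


Step 1: Find the fundamental solution (x₁, y₁) of x² - 7y² = 1.
  Expand √7 as a continued fraction. a₀ = ⌊√7⌋ = 2; iterate m_{k+1} = d_k·a_k − m_k, d_{k+1} = (7 − m_{k+1}²)/d_k, a_{k+1} = ⌊(a₀ + m_{k+1})/d_{k+1}⌋ (starting m₀ = 0, d₀ = 1), with convergents p_k = a_k·p_{k-1} + p_{k-2}, q_k = a_k·q_{k-1} + q_{k-2} (p₋₁ = 1, q₋₁ = 0):
  k = 0: a₀ = 2; p₀/q₀ = 2/1; p₀² − 7·q₀² = 4 − 7 = -3.
  k = 1: m = 2, d = 3, a = ⌊(2 + 2)/3⌋ = 1; p/q = (1·2 + 1)/(1·1 + 0) = 3/1; p² − 7·q² = 9 − 7 = 2.
  k = 2: m = 1, d = 2, a = ⌊(2 + 1)/2⌋ = 1; p/q = (1·3 + 2)/(1·1 + 1) = 5/2; p² − 7·q² = 25 − 28 = -3.
  k = 3: m = 1, d = 3, a = ⌊(2 + 1)/3⌋ = 1; p/q = (1·5 + 3)/(1·2 + 1) = 8/3; p² − 7·q² = 64 − 63 = 1.
  The first convergent with p² − 7·q² = 1 gives the fundamental solution (x₁, y₁) = (8, 3).
Step 2: Apply the recurrence (x_{n+1}, y_{n+1}) = (x₁x_n + 7y₁y_n, x₁y_n + y₁x_n) repeatedly.
  From (x_1, y_1) = (8, 3): x_2 = 8·8 + 7·3·3 = 127; y_2 = 8·3 + 3·8 = 48.
  From (x_2, y_2) = (127, 48): x_3 = 8·127 + 7·3·48 = 2024; y_3 = 8·48 + 3·127 = 765.
  From (x_3, y_3) = (2024, 765): x_4 = 8·2024 + 7·3·765 = 32257; y_4 = 8·765 + 3·2024 = 12192.
  From (x_4, y_4) = (32257, 12192): x_5 = 8·32257 + 7·3·12192 = 514088; y_5 = 8·12192 + 3·32257 = 194307.
Step 3: Verify x_5² - 7·y_5² = 264286471744 - 264286471743 = 1 (should be 1). ✓

(x_1, y_1) = (8, 3); (x_5, y_5) = (514088, 194307).
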